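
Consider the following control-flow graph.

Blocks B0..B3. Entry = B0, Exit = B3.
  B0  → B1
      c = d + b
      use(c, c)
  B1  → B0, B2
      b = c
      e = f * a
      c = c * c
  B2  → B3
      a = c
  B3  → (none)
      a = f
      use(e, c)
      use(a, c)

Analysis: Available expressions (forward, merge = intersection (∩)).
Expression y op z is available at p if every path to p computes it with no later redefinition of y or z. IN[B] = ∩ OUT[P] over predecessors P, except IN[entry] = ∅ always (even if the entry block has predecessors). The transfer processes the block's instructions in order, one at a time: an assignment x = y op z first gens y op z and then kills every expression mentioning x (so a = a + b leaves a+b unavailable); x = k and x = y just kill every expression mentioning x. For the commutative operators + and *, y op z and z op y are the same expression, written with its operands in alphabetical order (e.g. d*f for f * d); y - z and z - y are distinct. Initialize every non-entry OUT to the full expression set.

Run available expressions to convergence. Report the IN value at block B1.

Answer: {b+d}

Derivation:
Converged values:
  B0:   IN={}   OUT={b+d}
  B1:   IN={b+d}   OUT={a*f}
  B2:   IN={a*f}   OUT={}
  B3:   IN={}   OUT={}

Merge at B1: IN[B1] = OUT[B0] = {b+d}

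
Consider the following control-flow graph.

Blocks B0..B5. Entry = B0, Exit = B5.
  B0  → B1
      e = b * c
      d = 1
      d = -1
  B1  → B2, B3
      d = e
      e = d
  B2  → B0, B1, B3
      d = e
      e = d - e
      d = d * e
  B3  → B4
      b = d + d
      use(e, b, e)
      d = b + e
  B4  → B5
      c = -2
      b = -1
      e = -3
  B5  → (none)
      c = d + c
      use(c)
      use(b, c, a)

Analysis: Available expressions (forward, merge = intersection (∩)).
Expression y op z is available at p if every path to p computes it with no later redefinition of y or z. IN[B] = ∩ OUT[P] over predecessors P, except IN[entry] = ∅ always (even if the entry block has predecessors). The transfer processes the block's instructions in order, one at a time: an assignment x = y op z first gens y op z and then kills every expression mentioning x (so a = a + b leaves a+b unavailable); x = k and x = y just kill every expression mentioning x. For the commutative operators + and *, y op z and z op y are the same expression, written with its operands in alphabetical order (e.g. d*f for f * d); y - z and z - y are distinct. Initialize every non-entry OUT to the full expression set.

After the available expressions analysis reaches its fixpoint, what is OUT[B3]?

Converged values:
  B0:   IN={}   OUT={b*c}
  B1:   IN={b*c}   OUT={b*c}
  B2:   IN={b*c}   OUT={b*c}
  B3:   IN={b*c}   OUT={b+e}
  B4:   IN={b+e}   OUT={}
  B5:   IN={}   OUT={}

Merge at B3: IN[B3] = OUT[B1] ∩ OUT[B2] = {b*c}
Applying B3's transfer function to that IN value gives OUT[B3] (row B3 above).

Answer: {b+e}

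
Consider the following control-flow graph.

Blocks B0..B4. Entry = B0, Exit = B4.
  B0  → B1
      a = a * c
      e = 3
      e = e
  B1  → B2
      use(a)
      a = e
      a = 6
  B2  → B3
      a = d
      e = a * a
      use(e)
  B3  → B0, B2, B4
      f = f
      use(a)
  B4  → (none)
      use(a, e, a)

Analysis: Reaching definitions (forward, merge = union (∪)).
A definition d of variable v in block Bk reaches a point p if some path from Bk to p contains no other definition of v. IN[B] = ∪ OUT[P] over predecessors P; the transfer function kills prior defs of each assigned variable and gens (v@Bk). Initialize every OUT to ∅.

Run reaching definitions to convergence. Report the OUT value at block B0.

Fixpoint table:
  B0:  IN={a@B2, e@B2, f@B3}  OUT={a@B0, e@B0, f@B3}
  B1:  IN={a@B0, e@B0, f@B3}  OUT={a@B1, e@B0, f@B3}
  B2:  IN={a@B1, a@B2, e@B0, e@B2, f@B3}  OUT={a@B2, e@B2, f@B3}
  B3:  IN={a@B2, e@B2, f@B3}  OUT={a@B2, e@B2, f@B3}
  B4:  IN={a@B2, e@B2, f@B3}  OUT={a@B2, e@B2, f@B3}

Merge at B0 (entry node, so the boundary value {} is joined with the incoming edge(s)): IN[B0] = {} ⊔ OUT[B3] = {a@B2, e@B2, f@B3}
Applying B0's transfer function to that IN value gives OUT[B0] (row B0 above).

Answer: {a@B0, e@B0, f@B3}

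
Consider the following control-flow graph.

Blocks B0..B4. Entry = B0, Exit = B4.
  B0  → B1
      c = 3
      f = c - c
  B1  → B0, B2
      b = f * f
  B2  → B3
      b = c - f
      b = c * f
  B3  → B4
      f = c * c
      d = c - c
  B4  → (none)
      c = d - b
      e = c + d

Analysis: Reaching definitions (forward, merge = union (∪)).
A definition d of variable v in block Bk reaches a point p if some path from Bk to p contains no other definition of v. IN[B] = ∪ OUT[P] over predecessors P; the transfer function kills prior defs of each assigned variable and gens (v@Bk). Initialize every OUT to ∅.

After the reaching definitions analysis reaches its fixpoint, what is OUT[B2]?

Answer: {b@B2, c@B0, f@B0}

Working:
Per-block solution:
  B0: | IN={b@B1, c@B0, f@B0} | OUT={b@B1, c@B0, f@B0}
  B1: | IN={b@B1, c@B0, f@B0} | OUT={b@B1, c@B0, f@B0}
  B2: | IN={b@B1, c@B0, f@B0} | OUT={b@B2, c@B0, f@B0}
  B3: | IN={b@B2, c@B0, f@B0} | OUT={b@B2, c@B0, d@B3, f@B3}
  B4: | IN={b@B2, c@B0, d@B3, f@B3} | OUT={b@B2, c@B4, d@B3, e@B4, f@B3}

Merge at B2: IN[B2] = OUT[B1] = {b@B1, c@B0, f@B0}
Applying B2's transfer function to that IN value gives OUT[B2] (row B2 above).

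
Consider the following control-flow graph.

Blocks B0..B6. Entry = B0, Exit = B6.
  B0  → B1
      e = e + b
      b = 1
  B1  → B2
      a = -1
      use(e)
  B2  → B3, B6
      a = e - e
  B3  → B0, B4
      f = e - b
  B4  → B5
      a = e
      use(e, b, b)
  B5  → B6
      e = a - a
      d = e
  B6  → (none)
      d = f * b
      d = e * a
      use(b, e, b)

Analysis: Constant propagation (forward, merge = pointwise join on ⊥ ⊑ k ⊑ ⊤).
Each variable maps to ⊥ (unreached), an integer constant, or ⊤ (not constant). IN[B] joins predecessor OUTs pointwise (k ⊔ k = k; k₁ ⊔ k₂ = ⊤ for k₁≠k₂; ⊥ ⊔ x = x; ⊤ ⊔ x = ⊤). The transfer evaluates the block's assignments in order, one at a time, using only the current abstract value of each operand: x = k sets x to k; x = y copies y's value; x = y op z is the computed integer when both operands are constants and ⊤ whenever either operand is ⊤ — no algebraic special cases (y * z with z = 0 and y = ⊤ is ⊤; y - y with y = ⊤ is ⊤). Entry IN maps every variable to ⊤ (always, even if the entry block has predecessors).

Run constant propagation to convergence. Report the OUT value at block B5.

Answer: {a: ⊤, b: 1, c: ⊤, d: ⊤, e: ⊤, f: ⊤}

Trace:
Fixpoint table:
  B0:   IN=(all ⊤)   OUT={b:1; rest ⊤}
  B1:   IN={b:1; rest ⊤}   OUT={a:-1, b:1; rest ⊤}
  B2:   IN={a:-1, b:1; rest ⊤}   OUT={b:1; rest ⊤}
  B3:   IN={b:1; rest ⊤}   OUT={b:1; rest ⊤}
  B4:   IN={b:1; rest ⊤}   OUT={b:1; rest ⊤}
  B5:   IN={b:1; rest ⊤}   OUT={b:1; rest ⊤}
  B6:   IN={b:1; rest ⊤}   OUT={b:1; rest ⊤}

Merge at B5: IN[B5] = OUT[B4] = {a: ⊤, b: 1, c: ⊤, d: ⊤, e: ⊤, f: ⊤}
Applying B5's transfer function to that IN value gives OUT[B5] (row B5 above).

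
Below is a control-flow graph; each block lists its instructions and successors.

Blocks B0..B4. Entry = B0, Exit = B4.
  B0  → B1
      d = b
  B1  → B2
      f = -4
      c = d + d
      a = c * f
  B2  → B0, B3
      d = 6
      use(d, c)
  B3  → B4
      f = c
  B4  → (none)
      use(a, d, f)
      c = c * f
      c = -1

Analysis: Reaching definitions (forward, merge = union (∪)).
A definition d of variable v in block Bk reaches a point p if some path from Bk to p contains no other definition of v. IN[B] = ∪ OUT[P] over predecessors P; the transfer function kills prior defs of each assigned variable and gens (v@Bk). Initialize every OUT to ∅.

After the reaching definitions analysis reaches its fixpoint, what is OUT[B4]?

Converged values:
  B0:   IN={a@B1, c@B1, d@B2, f@B1}   OUT={a@B1, c@B1, d@B0, f@B1}
  B1:   IN={a@B1, c@B1, d@B0, f@B1}   OUT={a@B1, c@B1, d@B0, f@B1}
  B2:   IN={a@B1, c@B1, d@B0, f@B1}   OUT={a@B1, c@B1, d@B2, f@B1}
  B3:   IN={a@B1, c@B1, d@B2, f@B1}   OUT={a@B1, c@B1, d@B2, f@B3}
  B4:   IN={a@B1, c@B1, d@B2, f@B3}   OUT={a@B1, c@B4, d@B2, f@B3}

Merge at B4: IN[B4] = OUT[B3] = {a@B1, c@B1, d@B2, f@B3}
Applying B4's transfer function to that IN value gives OUT[B4] (row B4 above).

Answer: {a@B1, c@B4, d@B2, f@B3}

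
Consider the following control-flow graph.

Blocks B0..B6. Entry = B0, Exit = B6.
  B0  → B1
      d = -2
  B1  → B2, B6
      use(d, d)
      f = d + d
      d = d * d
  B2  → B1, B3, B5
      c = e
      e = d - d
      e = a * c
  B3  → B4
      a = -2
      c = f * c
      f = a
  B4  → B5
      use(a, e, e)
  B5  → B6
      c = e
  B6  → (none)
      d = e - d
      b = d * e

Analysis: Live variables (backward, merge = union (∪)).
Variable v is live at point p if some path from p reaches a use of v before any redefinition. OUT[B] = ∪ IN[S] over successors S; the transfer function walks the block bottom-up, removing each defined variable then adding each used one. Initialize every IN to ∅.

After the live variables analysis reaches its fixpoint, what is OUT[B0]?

Fixpoint table:
  B0: | IN={a, e} | OUT={a, d, e}
  B1: | IN={a, d, e} | OUT={a, d, e, f}
  B2: | IN={a, d, e, f} | OUT={a, c, d, e, f}
  B3: | IN={c, d, e, f} | OUT={a, d, e}
  B4: | IN={a, d, e} | OUT={d, e}
  B5: | IN={d, e} | OUT={d, e}
  B6: | IN={d, e} | OUT={}

Merge at B0: OUT[B0] = IN[B1] = {a, d, e}

Answer: {a, d, e}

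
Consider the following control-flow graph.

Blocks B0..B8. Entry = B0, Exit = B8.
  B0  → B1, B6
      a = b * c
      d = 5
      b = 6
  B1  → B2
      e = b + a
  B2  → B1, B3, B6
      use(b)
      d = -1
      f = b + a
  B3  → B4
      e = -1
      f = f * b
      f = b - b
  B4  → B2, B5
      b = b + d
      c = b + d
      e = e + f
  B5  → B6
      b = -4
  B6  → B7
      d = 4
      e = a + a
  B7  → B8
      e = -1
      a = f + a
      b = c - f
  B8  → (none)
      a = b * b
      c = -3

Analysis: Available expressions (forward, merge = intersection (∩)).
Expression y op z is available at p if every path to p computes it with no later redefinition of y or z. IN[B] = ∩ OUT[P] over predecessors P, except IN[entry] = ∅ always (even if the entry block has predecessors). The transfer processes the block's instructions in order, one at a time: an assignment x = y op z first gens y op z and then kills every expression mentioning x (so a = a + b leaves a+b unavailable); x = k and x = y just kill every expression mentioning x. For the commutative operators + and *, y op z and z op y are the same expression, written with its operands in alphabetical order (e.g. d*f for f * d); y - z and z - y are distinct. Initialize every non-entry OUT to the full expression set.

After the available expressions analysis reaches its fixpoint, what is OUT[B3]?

Answer: {a+b, b-b}

Working:
Converged values:
  B0: | IN={} | OUT={}
  B1: | IN={} | OUT={a+b}
  B2: | IN={} | OUT={a+b}
  B3: | IN={a+b} | OUT={a+b, b-b}
  B4: | IN={a+b, b-b} | OUT={b+d}
  B5: | IN={b+d} | OUT={}
  B6: | IN={} | OUT={a+a}
  B7: | IN={a+a} | OUT={c-f}
  B8: | IN={c-f} | OUT={b*b}

Merge at B3: IN[B3] = OUT[B2] = {a+b}
Applying B3's transfer function to that IN value gives OUT[B3] (row B3 above).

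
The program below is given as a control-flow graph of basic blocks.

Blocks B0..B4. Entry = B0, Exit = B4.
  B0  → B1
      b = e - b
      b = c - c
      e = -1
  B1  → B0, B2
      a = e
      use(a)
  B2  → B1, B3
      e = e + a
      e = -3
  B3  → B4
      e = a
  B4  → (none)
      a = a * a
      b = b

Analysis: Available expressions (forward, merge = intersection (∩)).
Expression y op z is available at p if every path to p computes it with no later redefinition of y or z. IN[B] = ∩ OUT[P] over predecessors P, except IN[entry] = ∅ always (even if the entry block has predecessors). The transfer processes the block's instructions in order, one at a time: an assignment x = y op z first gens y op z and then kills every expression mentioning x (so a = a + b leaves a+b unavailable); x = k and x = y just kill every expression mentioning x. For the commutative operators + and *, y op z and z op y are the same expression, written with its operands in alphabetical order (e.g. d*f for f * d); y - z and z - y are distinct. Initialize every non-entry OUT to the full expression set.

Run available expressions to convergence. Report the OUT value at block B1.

Fixpoint table:
  B0: | IN={} | OUT={c-c}
  B1: | IN={c-c} | OUT={c-c}
  B2: | IN={c-c} | OUT={c-c}
  B3: | IN={c-c} | OUT={c-c}
  B4: | IN={c-c} | OUT={c-c}

Merge at B1: IN[B1] = OUT[B0] ∩ OUT[B2] = {c-c}
Applying B1's transfer function to that IN value gives OUT[B1] (row B1 above).

Answer: {c-c}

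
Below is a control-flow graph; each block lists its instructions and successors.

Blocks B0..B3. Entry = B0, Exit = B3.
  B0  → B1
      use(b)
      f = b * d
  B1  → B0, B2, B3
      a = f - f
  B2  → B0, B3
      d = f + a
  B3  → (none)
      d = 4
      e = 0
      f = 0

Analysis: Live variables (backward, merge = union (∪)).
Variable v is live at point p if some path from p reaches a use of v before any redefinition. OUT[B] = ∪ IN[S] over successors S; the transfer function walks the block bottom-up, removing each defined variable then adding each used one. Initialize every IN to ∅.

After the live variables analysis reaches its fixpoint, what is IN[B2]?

Converged values:
  B0:   IN={b, d}   OUT={b, d, f}
  B1:   IN={b, d, f}   OUT={a, b, d, f}
  B2:   IN={a, b, f}   OUT={b, d}
  B3:   IN={}   OUT={}

Merge at B2: OUT[B2] = IN[B0] ⊔ IN[B3] = {b, d}
Applying B2's transfer function to that OUT value gives IN[B2] (row B2 above).

Answer: {a, b, f}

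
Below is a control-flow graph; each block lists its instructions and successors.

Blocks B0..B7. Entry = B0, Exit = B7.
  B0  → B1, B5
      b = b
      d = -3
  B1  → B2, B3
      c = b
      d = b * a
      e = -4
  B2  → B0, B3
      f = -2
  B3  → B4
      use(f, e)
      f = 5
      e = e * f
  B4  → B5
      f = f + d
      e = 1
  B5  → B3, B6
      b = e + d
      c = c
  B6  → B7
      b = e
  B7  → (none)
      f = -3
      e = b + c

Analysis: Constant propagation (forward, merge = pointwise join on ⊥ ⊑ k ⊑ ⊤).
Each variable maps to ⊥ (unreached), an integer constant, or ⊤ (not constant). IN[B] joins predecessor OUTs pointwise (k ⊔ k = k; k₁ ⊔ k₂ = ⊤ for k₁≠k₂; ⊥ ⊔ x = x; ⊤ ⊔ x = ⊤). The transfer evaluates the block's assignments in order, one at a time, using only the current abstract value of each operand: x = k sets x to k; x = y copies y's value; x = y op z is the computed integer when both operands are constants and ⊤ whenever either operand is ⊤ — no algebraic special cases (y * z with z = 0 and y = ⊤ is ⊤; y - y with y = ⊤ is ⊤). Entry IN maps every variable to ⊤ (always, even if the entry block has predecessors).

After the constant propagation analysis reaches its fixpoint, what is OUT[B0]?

Answer: {a: ⊤, b: ⊤, c: ⊤, d: -3, e: ⊤, f: ⊤}

Trace:
Fixpoint table:
  B0:   IN=(all ⊤)   OUT={d:-3; rest ⊤}
  B1:   IN={d:-3; rest ⊤}   OUT={e:-4; rest ⊤}
  B2:   IN={e:-4; rest ⊤}   OUT={e:-4, f:-2; rest ⊤}
  B3:   IN=(all ⊤)   OUT={f:5; rest ⊤}
  B4:   IN={f:5; rest ⊤}   OUT={e:1; rest ⊤}
  B5:   IN=(all ⊤)   OUT=(all ⊤)
  B6:   IN=(all ⊤)   OUT=(all ⊤)
  B7:   IN=(all ⊤)   OUT={f:-3; rest ⊤}

Merge at B0 (entry node, so the boundary value (all ⊤) is joined with the incoming edge(s)): IN[B0] = (all ⊤) ⊔ OUT[B2] = {a: ⊤, b: ⊤, c: ⊤, d: ⊤, e: ⊤, f: ⊤}
Applying B0's transfer function to that IN value gives OUT[B0] (row B0 above).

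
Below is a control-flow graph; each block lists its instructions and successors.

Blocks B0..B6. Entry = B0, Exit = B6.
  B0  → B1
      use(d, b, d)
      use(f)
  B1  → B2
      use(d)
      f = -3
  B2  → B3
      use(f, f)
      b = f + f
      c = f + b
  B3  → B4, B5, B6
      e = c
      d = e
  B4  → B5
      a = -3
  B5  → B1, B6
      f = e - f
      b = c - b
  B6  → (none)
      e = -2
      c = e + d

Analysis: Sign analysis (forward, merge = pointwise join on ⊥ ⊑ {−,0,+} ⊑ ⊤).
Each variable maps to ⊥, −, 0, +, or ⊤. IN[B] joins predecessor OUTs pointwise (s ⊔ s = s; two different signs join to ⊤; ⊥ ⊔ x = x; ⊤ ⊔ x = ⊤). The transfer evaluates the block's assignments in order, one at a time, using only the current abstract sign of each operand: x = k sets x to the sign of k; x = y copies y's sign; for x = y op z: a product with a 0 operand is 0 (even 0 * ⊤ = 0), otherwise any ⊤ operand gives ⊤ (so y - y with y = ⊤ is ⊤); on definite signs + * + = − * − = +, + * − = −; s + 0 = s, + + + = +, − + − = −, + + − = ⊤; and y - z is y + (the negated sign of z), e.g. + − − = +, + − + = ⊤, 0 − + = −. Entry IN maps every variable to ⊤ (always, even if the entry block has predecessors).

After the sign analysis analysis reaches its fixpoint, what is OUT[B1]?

Answer: {a: ⊤, b: ⊤, c: ⊤, d: ⊤, e: ⊤, f: -}

Derivation:
Fixpoint table:
  B0:  IN=(all ⊤)  OUT=(all ⊤)
  B1:  IN=(all ⊤)  OUT={f:-; rest ⊤}
  B2:  IN={f:-; rest ⊤}  OUT={b:-, c:-, f:-; rest ⊤}
  B3:  IN={b:-, c:-, f:-; rest ⊤}  OUT={b:-, c:-, d:-, e:-, f:-; rest ⊤}
  B4:  IN={b:-, c:-, d:-, e:-, f:-; rest ⊤}  OUT={a:-, b:-, c:-, d:-, e:-, f:-; rest ⊤}
  B5:  IN={b:-, c:-, d:-, e:-, f:-; rest ⊤}  OUT={c:-, d:-, e:-; rest ⊤}
  B6:  IN={c:-, d:-, e:-; rest ⊤}  OUT={c:-, d:-, e:-; rest ⊤}

Merge at B1: IN[B1] = OUT[B0] ⊔ OUT[B5] = {a: ⊤, b: ⊤, c: ⊤, d: ⊤, e: ⊤, f: ⊤}
Applying B1's transfer function to that IN value gives OUT[B1] (row B1 above).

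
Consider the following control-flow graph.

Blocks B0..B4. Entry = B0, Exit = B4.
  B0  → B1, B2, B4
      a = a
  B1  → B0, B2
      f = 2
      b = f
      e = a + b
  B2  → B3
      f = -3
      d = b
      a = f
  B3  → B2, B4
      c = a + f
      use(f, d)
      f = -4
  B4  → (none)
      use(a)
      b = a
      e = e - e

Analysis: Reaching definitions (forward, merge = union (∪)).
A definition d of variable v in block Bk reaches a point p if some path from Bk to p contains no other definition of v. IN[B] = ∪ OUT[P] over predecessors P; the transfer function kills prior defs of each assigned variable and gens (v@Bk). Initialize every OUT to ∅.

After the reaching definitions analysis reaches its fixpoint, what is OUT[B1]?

Answer: {a@B0, b@B1, e@B1, f@B1}

Working:
Fixpoint table:
  B0:   IN={a@B0, b@B1, e@B1, f@B1}   OUT={a@B0, b@B1, e@B1, f@B1}
  B1:   IN={a@B0, b@B1, e@B1, f@B1}   OUT={a@B0, b@B1, e@B1, f@B1}
  B2:   IN={a@B0, a@B2, b@B1, c@B3, d@B2, e@B1, f@B1, f@B3}   OUT={a@B2, b@B1, c@B3, d@B2, e@B1, f@B2}
  B3:   IN={a@B2, b@B1, c@B3, d@B2, e@B1, f@B2}   OUT={a@B2, b@B1, c@B3, d@B2, e@B1, f@B3}
  B4:   IN={a@B0, a@B2, b@B1, c@B3, d@B2, e@B1, f@B1, f@B3}   OUT={a@B0, a@B2, b@B4, c@B3, d@B2, e@B4, f@B1, f@B3}

Merge at B1: IN[B1] = OUT[B0] = {a@B0, b@B1, e@B1, f@B1}
Applying B1's transfer function to that IN value gives OUT[B1] (row B1 above).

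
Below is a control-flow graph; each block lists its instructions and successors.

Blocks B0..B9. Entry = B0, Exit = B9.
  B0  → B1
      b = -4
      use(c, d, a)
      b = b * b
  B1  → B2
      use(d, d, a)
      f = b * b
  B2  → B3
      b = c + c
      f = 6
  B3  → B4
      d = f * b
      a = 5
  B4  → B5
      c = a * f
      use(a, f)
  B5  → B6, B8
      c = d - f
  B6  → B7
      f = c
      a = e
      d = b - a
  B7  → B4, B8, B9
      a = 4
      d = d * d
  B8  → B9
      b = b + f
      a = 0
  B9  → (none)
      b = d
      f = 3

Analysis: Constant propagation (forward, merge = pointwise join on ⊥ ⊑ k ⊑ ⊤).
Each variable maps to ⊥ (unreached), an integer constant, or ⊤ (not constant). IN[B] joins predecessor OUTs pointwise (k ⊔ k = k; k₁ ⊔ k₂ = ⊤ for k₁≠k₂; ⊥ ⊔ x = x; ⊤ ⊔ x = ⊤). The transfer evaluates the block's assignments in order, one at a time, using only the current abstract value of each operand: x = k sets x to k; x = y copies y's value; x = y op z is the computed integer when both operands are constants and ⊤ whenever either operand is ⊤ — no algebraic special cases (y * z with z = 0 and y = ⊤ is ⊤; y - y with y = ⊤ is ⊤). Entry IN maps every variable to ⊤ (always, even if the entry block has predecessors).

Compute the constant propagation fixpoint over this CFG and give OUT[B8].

Answer: {a: 0, b: ⊤, c: ⊤, d: ⊤, e: ⊤, f: ⊤}

Trace:
Converged values:
  B0: | IN=(all ⊤) | OUT={b:16; rest ⊤}
  B1: | IN={b:16; rest ⊤} | OUT={b:16, f:256; rest ⊤}
  B2: | IN={b:16, f:256; rest ⊤} | OUT={f:6; rest ⊤}
  B3: | IN={f:6; rest ⊤} | OUT={a:5, f:6; rest ⊤}
  B4: | IN=(all ⊤) | OUT=(all ⊤)
  B5: | IN=(all ⊤) | OUT=(all ⊤)
  B6: | IN=(all ⊤) | OUT=(all ⊤)
  B7: | IN=(all ⊤) | OUT={a:4; rest ⊤}
  B8: | IN=(all ⊤) | OUT={a:0; rest ⊤}
  B9: | IN=(all ⊤) | OUT={f:3; rest ⊤}

Merge at B8: IN[B8] = OUT[B5] ⊔ OUT[B7] = {a: ⊤, b: ⊤, c: ⊤, d: ⊤, e: ⊤, f: ⊤}
Applying B8's transfer function to that IN value gives OUT[B8] (row B8 above).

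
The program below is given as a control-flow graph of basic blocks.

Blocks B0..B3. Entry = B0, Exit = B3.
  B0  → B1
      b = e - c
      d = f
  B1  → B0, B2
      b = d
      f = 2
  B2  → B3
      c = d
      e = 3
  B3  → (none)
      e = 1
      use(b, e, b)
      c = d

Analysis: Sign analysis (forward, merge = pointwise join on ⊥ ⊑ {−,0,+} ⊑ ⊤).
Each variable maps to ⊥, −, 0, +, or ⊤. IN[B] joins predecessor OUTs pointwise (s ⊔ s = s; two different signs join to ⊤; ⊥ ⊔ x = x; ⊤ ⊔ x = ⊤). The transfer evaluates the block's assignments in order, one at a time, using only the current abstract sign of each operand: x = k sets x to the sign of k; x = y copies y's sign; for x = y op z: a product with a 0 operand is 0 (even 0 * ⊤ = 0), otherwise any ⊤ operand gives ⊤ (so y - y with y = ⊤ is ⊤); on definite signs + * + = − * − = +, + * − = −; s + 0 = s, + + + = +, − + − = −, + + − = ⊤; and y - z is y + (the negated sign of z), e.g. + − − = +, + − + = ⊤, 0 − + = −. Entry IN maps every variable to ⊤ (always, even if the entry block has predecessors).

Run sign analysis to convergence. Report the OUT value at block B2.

Converged values:
  B0:   IN=(all ⊤)   OUT=(all ⊤)
  B1:   IN=(all ⊤)   OUT={f:+; rest ⊤}
  B2:   IN={f:+; rest ⊤}   OUT={e:+, f:+; rest ⊤}
  B3:   IN={e:+, f:+; rest ⊤}   OUT={e:+, f:+; rest ⊤}

Merge at B2: IN[B2] = OUT[B1] = {a: ⊤, b: ⊤, c: ⊤, d: ⊤, e: ⊤, f: +}
Applying B2's transfer function to that IN value gives OUT[B2] (row B2 above).

Answer: {a: ⊤, b: ⊤, c: ⊤, d: ⊤, e: +, f: +}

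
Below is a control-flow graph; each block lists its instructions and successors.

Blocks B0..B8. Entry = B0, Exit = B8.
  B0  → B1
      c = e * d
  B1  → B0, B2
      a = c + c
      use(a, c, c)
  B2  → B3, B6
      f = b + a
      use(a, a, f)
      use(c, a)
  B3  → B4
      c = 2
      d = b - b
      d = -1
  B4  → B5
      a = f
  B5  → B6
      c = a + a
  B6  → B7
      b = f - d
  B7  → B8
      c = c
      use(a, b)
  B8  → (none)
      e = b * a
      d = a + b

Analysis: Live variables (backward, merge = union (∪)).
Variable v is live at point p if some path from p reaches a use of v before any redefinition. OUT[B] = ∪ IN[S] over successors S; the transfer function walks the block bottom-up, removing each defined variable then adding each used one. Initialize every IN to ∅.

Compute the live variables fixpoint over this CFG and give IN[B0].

Converged values:
  B0: | IN={b, d, e} | OUT={b, c, d, e}
  B1: | IN={b, c, d, e} | OUT={a, b, c, d, e}
  B2: | IN={a, b, c, d} | OUT={a, b, c, d, f}
  B3: | IN={b, f} | OUT={d, f}
  B4: | IN={d, f} | OUT={a, d, f}
  B5: | IN={a, d, f} | OUT={a, c, d, f}
  B6: | IN={a, c, d, f} | OUT={a, b, c}
  B7: | IN={a, b, c} | OUT={a, b}
  B8: | IN={a, b} | OUT={}

Merge at B0: OUT[B0] = IN[B1] = {b, c, d, e}
Applying B0's transfer function to that OUT value gives IN[B0] (row B0 above).

Answer: {b, d, e}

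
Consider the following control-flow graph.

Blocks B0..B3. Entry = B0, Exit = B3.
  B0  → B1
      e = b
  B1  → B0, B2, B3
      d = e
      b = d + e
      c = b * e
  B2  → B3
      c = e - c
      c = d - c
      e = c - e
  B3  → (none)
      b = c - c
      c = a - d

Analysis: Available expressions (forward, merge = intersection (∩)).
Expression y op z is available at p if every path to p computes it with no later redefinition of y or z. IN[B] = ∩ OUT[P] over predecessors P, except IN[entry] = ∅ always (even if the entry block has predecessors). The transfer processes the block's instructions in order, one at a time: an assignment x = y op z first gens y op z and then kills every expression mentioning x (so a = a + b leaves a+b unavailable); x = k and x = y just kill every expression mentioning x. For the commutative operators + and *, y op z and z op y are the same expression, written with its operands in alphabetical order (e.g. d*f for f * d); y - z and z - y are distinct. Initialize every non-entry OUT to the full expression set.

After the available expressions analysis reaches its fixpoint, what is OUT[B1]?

Converged values:
  B0:   IN={}   OUT={}
  B1:   IN={}   OUT={b*e, d+e}
  B2:   IN={b*e, d+e}   OUT={}
  B3:   IN={}   OUT={a-d}

Merge at B1: IN[B1] = OUT[B0] = {}
Applying B1's transfer function to that IN value gives OUT[B1] (row B1 above).

Answer: {b*e, d+e}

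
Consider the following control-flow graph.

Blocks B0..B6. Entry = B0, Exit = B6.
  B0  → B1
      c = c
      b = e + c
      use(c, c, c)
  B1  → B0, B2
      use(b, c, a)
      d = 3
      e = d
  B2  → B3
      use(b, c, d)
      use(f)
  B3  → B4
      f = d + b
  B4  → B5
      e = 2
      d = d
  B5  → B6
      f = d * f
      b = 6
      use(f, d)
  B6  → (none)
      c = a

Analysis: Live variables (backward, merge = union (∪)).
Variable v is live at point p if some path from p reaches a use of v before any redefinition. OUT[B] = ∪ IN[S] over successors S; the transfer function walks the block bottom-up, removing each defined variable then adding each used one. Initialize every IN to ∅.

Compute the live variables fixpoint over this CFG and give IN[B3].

Per-block solution:
  B0:   IN={a, c, e, f}   OUT={a, b, c, f}
  B1:   IN={a, b, c, f}   OUT={a, b, c, d, e, f}
  B2:   IN={a, b, c, d, f}   OUT={a, b, d}
  B3:   IN={a, b, d}   OUT={a, d, f}
  B4:   IN={a, d, f}   OUT={a, d, f}
  B5:   IN={a, d, f}   OUT={a}
  B6:   IN={a}   OUT={}

Merge at B3: OUT[B3] = IN[B4] = {a, d, f}
Applying B3's transfer function to that OUT value gives IN[B3] (row B3 above).

Answer: {a, b, d}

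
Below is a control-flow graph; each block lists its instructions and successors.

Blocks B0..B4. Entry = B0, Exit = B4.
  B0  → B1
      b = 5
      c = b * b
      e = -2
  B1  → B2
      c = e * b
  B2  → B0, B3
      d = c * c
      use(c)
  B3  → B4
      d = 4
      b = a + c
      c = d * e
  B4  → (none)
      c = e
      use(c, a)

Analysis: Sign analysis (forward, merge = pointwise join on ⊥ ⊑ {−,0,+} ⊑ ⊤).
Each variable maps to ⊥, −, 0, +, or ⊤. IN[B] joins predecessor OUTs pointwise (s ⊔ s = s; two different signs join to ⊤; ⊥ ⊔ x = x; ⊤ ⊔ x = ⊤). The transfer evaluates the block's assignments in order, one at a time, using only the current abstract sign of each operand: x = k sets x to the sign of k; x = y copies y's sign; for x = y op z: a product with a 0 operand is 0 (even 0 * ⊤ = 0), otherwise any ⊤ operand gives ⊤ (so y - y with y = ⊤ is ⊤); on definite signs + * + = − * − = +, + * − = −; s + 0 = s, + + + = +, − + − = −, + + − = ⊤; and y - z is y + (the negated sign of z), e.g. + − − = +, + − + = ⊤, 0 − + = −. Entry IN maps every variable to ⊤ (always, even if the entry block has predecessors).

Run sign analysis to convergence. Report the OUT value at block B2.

Answer: {a: ⊤, b: +, c: -, d: +, e: -, f: ⊤}

Trace:
Fixpoint table:
  B0: | IN=(all ⊤) | OUT={b:+, c:+, e:-; rest ⊤}
  B1: | IN={b:+, c:+, e:-; rest ⊤} | OUT={b:+, c:-, e:-; rest ⊤}
  B2: | IN={b:+, c:-, e:-; rest ⊤} | OUT={b:+, c:-, d:+, e:-; rest ⊤}
  B3: | IN={b:+, c:-, d:+, e:-; rest ⊤} | OUT={c:-, d:+, e:-; rest ⊤}
  B4: | IN={c:-, d:+, e:-; rest ⊤} | OUT={c:-, d:+, e:-; rest ⊤}

Merge at B2: IN[B2] = OUT[B1] = {a: ⊤, b: +, c: -, d: ⊤, e: -, f: ⊤}
Applying B2's transfer function to that IN value gives OUT[B2] (row B2 above).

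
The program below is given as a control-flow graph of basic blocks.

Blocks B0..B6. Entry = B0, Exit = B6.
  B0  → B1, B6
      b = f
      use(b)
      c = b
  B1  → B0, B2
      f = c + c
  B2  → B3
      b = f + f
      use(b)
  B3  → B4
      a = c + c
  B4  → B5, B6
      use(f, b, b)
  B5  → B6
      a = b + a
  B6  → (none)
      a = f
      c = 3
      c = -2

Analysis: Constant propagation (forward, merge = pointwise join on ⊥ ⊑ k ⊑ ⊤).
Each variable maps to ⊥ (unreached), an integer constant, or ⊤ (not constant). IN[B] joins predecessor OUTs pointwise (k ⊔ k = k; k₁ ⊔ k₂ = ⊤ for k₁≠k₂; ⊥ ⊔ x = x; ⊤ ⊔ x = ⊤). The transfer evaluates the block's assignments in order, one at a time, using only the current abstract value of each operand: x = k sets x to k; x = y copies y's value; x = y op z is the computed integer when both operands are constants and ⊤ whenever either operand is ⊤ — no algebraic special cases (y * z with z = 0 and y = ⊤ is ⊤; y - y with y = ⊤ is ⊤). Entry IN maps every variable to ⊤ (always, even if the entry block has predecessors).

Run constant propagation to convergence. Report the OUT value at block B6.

Per-block solution:
  B0: | IN=(all ⊤) | OUT=(all ⊤)
  B1: | IN=(all ⊤) | OUT=(all ⊤)
  B2: | IN=(all ⊤) | OUT=(all ⊤)
  B3: | IN=(all ⊤) | OUT=(all ⊤)
  B4: | IN=(all ⊤) | OUT=(all ⊤)
  B5: | IN=(all ⊤) | OUT=(all ⊤)
  B6: | IN=(all ⊤) | OUT={c:-2; rest ⊤}

Merge at B6: IN[B6] = OUT[B0] ⊔ OUT[B4] ⊔ OUT[B5] = {a: ⊤, b: ⊤, c: ⊤, d: ⊤, e: ⊤, f: ⊤}
Applying B6's transfer function to that IN value gives OUT[B6] (row B6 above).

Answer: {a: ⊤, b: ⊤, c: -2, d: ⊤, e: ⊤, f: ⊤}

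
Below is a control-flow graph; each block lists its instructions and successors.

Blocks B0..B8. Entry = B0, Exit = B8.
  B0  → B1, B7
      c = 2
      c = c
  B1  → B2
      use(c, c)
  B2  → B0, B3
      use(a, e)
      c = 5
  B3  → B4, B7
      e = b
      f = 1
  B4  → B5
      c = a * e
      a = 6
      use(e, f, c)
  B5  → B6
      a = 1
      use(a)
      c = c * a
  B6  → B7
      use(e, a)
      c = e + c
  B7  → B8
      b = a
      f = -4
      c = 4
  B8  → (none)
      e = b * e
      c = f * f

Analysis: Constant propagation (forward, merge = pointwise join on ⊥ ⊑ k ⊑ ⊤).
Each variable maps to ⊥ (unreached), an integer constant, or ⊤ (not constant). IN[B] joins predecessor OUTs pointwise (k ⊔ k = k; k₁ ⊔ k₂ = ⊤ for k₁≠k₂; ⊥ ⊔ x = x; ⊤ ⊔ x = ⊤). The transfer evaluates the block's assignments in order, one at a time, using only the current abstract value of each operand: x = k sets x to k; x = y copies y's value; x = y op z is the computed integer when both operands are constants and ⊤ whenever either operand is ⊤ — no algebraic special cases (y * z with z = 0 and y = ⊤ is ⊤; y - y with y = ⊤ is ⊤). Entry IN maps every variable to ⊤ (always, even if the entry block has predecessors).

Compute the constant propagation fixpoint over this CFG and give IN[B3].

Answer: {a: ⊤, b: ⊤, c: 5, d: ⊤, e: ⊤, f: ⊤}

Trace:
Per-block solution:
  B0:   IN=(all ⊤)   OUT={c:2; rest ⊤}
  B1:   IN={c:2; rest ⊤}   OUT={c:2; rest ⊤}
  B2:   IN={c:2; rest ⊤}   OUT={c:5; rest ⊤}
  B3:   IN={c:5; rest ⊤}   OUT={c:5, f:1; rest ⊤}
  B4:   IN={c:5, f:1; rest ⊤}   OUT={a:6, f:1; rest ⊤}
  B5:   IN={a:6, f:1; rest ⊤}   OUT={a:1, f:1; rest ⊤}
  B6:   IN={a:1, f:1; rest ⊤}   OUT={a:1, f:1; rest ⊤}
  B7:   IN=(all ⊤)   OUT={c:4, f:-4; rest ⊤}
  B8:   IN={c:4, f:-4; rest ⊤}   OUT={c:16, f:-4; rest ⊤}

Merge at B3: IN[B3] = OUT[B2] = {a: ⊤, b: ⊤, c: 5, d: ⊤, e: ⊤, f: ⊤}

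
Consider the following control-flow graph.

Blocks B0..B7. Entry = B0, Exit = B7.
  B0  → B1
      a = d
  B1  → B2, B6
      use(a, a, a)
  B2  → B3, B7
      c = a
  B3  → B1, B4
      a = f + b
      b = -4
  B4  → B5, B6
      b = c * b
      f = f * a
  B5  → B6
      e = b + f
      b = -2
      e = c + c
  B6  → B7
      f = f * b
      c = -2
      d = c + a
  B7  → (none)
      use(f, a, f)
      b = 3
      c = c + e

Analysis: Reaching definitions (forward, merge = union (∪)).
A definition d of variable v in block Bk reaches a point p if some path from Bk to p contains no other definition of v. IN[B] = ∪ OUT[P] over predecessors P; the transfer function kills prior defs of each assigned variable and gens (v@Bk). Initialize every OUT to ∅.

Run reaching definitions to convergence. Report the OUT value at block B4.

Per-block solution:
  B0: | IN={} | OUT={a@B0}
  B1: | IN={a@B0, a@B3, b@B3, c@B2} | OUT={a@B0, a@B3, b@B3, c@B2}
  B2: | IN={a@B0, a@B3, b@B3, c@B2} | OUT={a@B0, a@B3, b@B3, c@B2}
  B3: | IN={a@B0, a@B3, b@B3, c@B2} | OUT={a@B3, b@B3, c@B2}
  B4: | IN={a@B3, b@B3, c@B2} | OUT={a@B3, b@B4, c@B2, f@B4}
  B5: | IN={a@B3, b@B4, c@B2, f@B4} | OUT={a@B3, b@B5, c@B2, e@B5, f@B4}
  B6: | IN={a@B0, a@B3, b@B3, b@B4, b@B5, c@B2, e@B5, f@B4} | OUT={a@B0, a@B3, b@B3, b@B4, b@B5, c@B6, d@B6, e@B5, f@B6}
  B7: | IN={a@B0, a@B3, b@B3, b@B4, b@B5, c@B2, c@B6, d@B6, e@B5, f@B6} | OUT={a@B0, a@B3, b@B7, c@B7, d@B6, e@B5, f@B6}

Merge at B4: IN[B4] = OUT[B3] = {a@B3, b@B3, c@B2}
Applying B4's transfer function to that IN value gives OUT[B4] (row B4 above).

Answer: {a@B3, b@B4, c@B2, f@B4}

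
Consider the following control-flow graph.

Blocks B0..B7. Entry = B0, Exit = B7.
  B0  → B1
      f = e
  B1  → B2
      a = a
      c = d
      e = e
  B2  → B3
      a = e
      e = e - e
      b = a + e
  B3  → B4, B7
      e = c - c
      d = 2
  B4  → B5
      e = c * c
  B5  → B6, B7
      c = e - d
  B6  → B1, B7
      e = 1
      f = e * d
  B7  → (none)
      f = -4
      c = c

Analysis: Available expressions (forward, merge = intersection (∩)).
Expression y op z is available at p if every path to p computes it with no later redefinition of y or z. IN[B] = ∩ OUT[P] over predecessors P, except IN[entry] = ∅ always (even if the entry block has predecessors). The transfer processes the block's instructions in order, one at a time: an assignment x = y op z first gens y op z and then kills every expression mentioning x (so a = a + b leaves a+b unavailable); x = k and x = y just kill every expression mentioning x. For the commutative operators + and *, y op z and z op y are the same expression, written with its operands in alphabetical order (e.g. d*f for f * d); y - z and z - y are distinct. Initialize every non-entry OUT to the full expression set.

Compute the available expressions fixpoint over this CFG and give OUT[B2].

Answer: {a+e}

Trace:
Fixpoint table:
  B0: | IN={} | OUT={}
  B1: | IN={} | OUT={}
  B2: | IN={} | OUT={a+e}
  B3: | IN={a+e} | OUT={c-c}
  B4: | IN={c-c} | OUT={c*c, c-c}
  B5: | IN={c*c, c-c} | OUT={e-d}
  B6: | IN={e-d} | OUT={d*e}
  B7: | IN={} | OUT={}

Merge at B2: IN[B2] = OUT[B1] = {}
Applying B2's transfer function to that IN value gives OUT[B2] (row B2 above).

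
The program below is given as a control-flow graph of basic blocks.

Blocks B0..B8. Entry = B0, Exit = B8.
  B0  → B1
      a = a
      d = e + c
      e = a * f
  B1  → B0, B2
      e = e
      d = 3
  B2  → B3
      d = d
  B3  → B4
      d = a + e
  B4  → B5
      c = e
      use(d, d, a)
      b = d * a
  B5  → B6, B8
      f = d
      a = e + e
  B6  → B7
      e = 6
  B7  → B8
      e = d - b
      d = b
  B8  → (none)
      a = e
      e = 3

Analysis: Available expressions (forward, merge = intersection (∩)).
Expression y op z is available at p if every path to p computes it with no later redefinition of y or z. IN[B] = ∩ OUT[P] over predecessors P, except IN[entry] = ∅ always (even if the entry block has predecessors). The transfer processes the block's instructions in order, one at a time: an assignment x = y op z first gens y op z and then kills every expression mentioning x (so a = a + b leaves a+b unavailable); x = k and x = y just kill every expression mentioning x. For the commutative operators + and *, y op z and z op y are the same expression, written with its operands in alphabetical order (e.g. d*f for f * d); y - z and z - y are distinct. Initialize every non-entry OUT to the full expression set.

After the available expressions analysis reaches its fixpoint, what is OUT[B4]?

Answer: {a*d, a*f, a+e}

Derivation:
Fixpoint table:
  B0: | IN={} | OUT={a*f}
  B1: | IN={a*f} | OUT={a*f}
  B2: | IN={a*f} | OUT={a*f}
  B3: | IN={a*f} | OUT={a*f, a+e}
  B4: | IN={a*f, a+e} | OUT={a*d, a*f, a+e}
  B5: | IN={a*d, a*f, a+e} | OUT={e+e}
  B6: | IN={e+e} | OUT={}
  B7: | IN={} | OUT={}
  B8: | IN={} | OUT={}

Merge at B4: IN[B4] = OUT[B3] = {a*f, a+e}
Applying B4's transfer function to that IN value gives OUT[B4] (row B4 above).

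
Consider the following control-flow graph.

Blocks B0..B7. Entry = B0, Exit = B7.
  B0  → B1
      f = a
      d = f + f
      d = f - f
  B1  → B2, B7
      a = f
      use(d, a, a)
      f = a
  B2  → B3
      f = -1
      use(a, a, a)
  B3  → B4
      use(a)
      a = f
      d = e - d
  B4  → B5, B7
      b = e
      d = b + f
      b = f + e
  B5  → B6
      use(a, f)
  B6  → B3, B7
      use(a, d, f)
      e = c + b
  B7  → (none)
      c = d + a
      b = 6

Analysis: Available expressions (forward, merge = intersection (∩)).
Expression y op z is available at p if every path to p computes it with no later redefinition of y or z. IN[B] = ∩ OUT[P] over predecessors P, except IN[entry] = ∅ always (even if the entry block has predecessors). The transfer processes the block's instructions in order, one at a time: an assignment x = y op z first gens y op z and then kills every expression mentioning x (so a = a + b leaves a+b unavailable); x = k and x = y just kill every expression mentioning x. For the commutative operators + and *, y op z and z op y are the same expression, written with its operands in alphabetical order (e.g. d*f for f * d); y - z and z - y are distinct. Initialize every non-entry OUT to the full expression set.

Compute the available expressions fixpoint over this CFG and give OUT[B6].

Per-block solution:
  B0: | IN={} | OUT={f+f, f-f}
  B1: | IN={f+f, f-f} | OUT={}
  B2: | IN={} | OUT={}
  B3: | IN={} | OUT={}
  B4: | IN={} | OUT={e+f}
  B5: | IN={e+f} | OUT={e+f}
  B6: | IN={e+f} | OUT={b+c}
  B7: | IN={} | OUT={a+d}

Merge at B6: IN[B6] = OUT[B5] = {e+f}
Applying B6's transfer function to that IN value gives OUT[B6] (row B6 above).

Answer: {b+c}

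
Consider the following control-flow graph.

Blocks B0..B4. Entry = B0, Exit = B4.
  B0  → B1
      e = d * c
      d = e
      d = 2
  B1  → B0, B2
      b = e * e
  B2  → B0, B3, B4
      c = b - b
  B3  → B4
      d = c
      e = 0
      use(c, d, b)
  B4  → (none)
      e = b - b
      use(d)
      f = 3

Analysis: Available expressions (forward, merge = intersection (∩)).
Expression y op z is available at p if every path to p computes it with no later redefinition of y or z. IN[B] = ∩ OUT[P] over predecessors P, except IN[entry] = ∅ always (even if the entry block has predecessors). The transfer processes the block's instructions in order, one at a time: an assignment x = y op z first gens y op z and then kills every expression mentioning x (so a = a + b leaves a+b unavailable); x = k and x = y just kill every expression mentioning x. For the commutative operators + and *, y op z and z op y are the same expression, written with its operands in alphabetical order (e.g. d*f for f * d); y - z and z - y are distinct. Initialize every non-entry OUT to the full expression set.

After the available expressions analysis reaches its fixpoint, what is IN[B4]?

Answer: {b-b}

Working:
Converged values:
  B0:   IN={}   OUT={}
  B1:   IN={}   OUT={e*e}
  B2:   IN={e*e}   OUT={b-b, e*e}
  B3:   IN={b-b, e*e}   OUT={b-b}
  B4:   IN={b-b}   OUT={b-b}

Merge at B4: IN[B4] = OUT[B2] ∩ OUT[B3] = {b-b}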